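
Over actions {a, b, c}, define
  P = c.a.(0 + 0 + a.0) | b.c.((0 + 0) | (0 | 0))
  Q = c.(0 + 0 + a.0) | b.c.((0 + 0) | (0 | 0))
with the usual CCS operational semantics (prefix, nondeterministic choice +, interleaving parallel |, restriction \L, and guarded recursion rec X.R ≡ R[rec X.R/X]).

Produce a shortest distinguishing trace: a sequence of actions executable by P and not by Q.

caa

Reachable graph of P (12 states):
  m0 = c.a.(0 + 0 + a.0) | b.c.((0 + 0) | (0 | 0)) :: —b→ m1, —c→ m2
  m1 = c.a.(0 + 0 + a.0) | c.((0 + 0) | (0 | 0)) :: —c→ m3, —c→ m4
  m2 = a.(0 + 0 + a.0) | b.c.((0 + 0) | (0 | 0)) :: —a→ m5, —b→ m3
  m3 = a.(0 + 0 + a.0) | c.((0 + 0) | (0 | 0)) :: —a→ m6, —c→ m7
  m4 = c.a.(0 + 0 + a.0) | ((0 + 0) | (0 | 0)) :: —c→ m7
  m5 = (0 + 0 + a.0) | b.c.((0 + 0) | (0 | 0)) :: —a→ m8, —b→ m6
  m6 = (0 + 0 + a.0) | c.((0 + 0) | (0 | 0)) :: —a→ m9, —c→ m10
  m7 = a.(0 + 0 + a.0) | ((0 + 0) | (0 | 0)) :: —a→ m10
  m8 = 0 | b.c.((0 + 0) | (0 | 0)) :: —b→ m9
  m9 = 0 | c.((0 + 0) | (0 | 0)) :: —c→ m11
  m10 = (0 + 0 + a.0) | ((0 + 0) | (0 | 0)) :: —a→ m11
  m11 = 0 | ((0 + 0) | (0 | 0)) :: ·
Reachable graph of Q (9 states):
  n0 = c.(0 + 0 + a.0) | b.c.((0 + 0) | (0 | 0)) :: —b→ n1, —c→ n2
  n1 = c.(0 + 0 + a.0) | c.((0 + 0) | (0 | 0)) :: —c→ n3, —c→ n4
  n2 = (0 + 0 + a.0) | b.c.((0 + 0) | (0 | 0)) :: —a→ n5, —b→ n3
  n3 = (0 + 0 + a.0) | c.((0 + 0) | (0 | 0)) :: —a→ n6, —c→ n7
  n4 = c.(0 + 0 + a.0) | ((0 + 0) | (0 | 0)) :: —c→ n7
  n5 = 0 | b.c.((0 + 0) | (0 | 0)) :: —b→ n6
  n6 = 0 | c.((0 + 0) | (0 | 0)) :: —c→ n8
  n7 = (0 + 0 + a.0) | ((0 + 0) | (0 | 0)) :: —a→ n8
  n8 = 0 | ((0 + 0) | (0 | 0)) :: ·
Executing caa from P (initial set {m0}):
  [1] c ⇒ {m2}
  [2] a ⇒ {m5}
  [3] a ⇒ {m8}
  ✓ P
Executing caa from Q (initial set {n0}):
  [1] c ⇒ {n2}
  [2] a ⇒ {n5}
  [3] a ⇒ no successor for Q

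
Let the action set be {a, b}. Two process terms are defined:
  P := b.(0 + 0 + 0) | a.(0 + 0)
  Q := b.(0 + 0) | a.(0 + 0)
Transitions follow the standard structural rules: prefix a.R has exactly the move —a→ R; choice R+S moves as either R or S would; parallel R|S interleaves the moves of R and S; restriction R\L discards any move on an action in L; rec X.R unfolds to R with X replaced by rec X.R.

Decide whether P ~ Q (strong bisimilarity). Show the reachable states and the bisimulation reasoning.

Reachable graph of P (4 states):
  m0 = b.(0 + 0 + 0) | a.(0 + 0) has moves =a=> m1, =b=> m2
  m1 = b.(0 + 0 + 0) | (0 + 0) has moves =b=> m3
  m2 = (0 + 0 + 0) | a.(0 + 0) has moves =a=> m3
  m3 = (0 + 0 + 0) | (0 + 0) has moves stopped
Reachable graph of Q (4 states):
  n0 = b.(0 + 0) | a.(0 + 0) has moves =a=> n1, =b=> n2
  n1 = b.(0 + 0) | (0 + 0) has moves =b=> n3
  n2 = (0 + 0) | a.(0 + 0) has moves =a=> n3
  n3 = (0 + 0) | (0 + 0) has moves stopped
Partition-refinement fixed point:
  B0 = {m0, n0}
  B1 = {m2, n2}
  B2 = {m3, n3}
  B3 = {m1, n1}
m0 ∈ B0, n0 ∈ B0 → same block

YES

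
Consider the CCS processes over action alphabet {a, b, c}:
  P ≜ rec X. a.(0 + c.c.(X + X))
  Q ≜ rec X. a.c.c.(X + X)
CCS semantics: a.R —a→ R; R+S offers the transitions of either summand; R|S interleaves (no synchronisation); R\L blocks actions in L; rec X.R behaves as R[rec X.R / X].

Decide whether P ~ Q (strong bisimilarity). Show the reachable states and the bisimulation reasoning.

bisimilar

LTS(P): 4 reachable states
  m0 = rec X. a.(0 + c.c.(X + X)) has moves ··a··> m1
  m1 = 0 + c.c.((rec X. a.(0 + c.c.(X + X))) + (rec X. a.(0 + c.c.(X + X)))) has moves ··c··> m2
  m2 = c.((rec X. a.(0 + c.c.(X + X))) + (rec X. a.(0 + c.c.(X + X)))) has moves ··c··> m3
  m3 = (rec X. a.(0 + c.c.(X + X))) + (rec X. a.(0 + c.c.(X + X))) has moves ··a··> m1
LTS(Q): 4 reachable states
  n0 = rec X. a.c.c.(X + X) has moves ··a··> n1
  n1 = c.c.((rec X. a.c.c.(X + X)) + (rec X. a.c.c.(X + X))) has moves ··c··> n2
  n2 = c.((rec X. a.c.c.(X + X)) + (rec X. a.c.c.(X + X))) has moves ··c··> n3
  n3 = (rec X. a.c.c.(X + X)) + (rec X. a.c.c.(X + X)) has moves ··a··> n1
Bisimilarity quotient blocks:
  B0 = {m0, m3, n0, n3}
  B1 = {m1, n1}
  B2 = {m2, n2}
m0 ∈ B0, n0 ∈ B0 → same block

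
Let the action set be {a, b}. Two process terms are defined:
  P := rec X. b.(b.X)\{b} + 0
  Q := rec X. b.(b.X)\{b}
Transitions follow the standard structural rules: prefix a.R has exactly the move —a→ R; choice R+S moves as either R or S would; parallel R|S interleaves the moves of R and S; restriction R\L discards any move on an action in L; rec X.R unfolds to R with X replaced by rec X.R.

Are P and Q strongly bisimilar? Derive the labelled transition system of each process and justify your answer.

bisimilar

P's transition system — 2 states:
  m0 = rec X. b.(b.X)\{b} + 0 :: --b--▸ m1
  m1 = (b.(rec X. b.(b.X)\{b} + 0))\{b} :: (no moves)
Q's transition system — 2 states:
  n0 = rec X. b.(b.X)\{b} :: --b--▸ n1
  n1 = (b.(rec X. b.(b.X)\{b}))\{b} :: (no moves)
Partition-refinement fixed point:
  B0 = {m0, n0}
  B1 = {m1, n1}
m0 ∈ B0, n0 ∈ B0 → same block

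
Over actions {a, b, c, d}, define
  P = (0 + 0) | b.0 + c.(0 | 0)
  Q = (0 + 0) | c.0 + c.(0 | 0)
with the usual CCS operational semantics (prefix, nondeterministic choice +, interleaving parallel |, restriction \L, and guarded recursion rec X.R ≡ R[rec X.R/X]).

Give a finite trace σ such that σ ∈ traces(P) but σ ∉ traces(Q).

b

LTS(P): 3 reachable states
  p0 = (0 + 0) | b.0 + c.(0 | 0) :: --b--▸ p1, --c--▸ p2
  p1 = (0 + 0) | 0 :: deadlocked
  p2 = 0 | 0 :: deadlocked
LTS(Q): 3 reachable states
  q0 = (0 + 0) | c.0 + c.(0 | 0) :: --c--▸ q1, --c--▸ q2
  q1 = (0 + 0) | 0 :: deadlocked
  q2 = 0 | 0 :: deadlocked
Run σ = ⟨b⟩ on P: start {p0}
  [1] b ⇒ {p1}
  P completes σ.
Run σ = ⟨b⟩ on Q: start {q0}
  [1] b ⇒ ∅  — Q cannot continue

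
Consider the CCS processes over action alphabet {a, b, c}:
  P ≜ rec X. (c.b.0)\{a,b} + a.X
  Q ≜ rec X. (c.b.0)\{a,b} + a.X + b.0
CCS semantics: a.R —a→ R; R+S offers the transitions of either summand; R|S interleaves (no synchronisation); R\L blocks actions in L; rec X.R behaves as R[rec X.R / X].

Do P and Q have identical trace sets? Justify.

traces(P) ≠ traces(Q) — witness ⟨b⟩

LTS(P): 2 reachable states
  s0 = rec X. (c.b.0)\{a,b} + a.X | =a=> s0, =c=> s1
  s1 = (b.0)\{a,b} | stopped
LTS(Q): 3 reachable states
  t0 = rec X. (c.b.0)\{a,b} + a.X + b.0 | =a=> t0, =b=> t1, =c=> t2
  t1 = 0 | stopped
  t2 = (b.0)\{a,b} | stopped
Run σ = ⟨b⟩ on Q: start {t0}
  after b @ step 1: {t1}
  — Q admits the full trace.
Run σ = ⟨b⟩ on P: start {s0}
  after b @ step 1: no successor for P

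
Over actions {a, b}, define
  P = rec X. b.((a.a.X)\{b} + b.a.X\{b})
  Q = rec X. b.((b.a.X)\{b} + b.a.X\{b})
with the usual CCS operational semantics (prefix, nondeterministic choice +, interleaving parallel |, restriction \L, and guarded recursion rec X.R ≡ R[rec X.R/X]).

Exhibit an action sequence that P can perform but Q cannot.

ba

LTS(P): 5 reachable states
  m0 = rec X. b.((a.a.X)\{b} + b.a.X\{b}) has moves —b→ m1
  m1 = (a.a.(rec X. b.((a.a.X)\{b} + b.a.X\{b})))\{b} + b.a.(rec X. b.((a.a.X)\{b} + b.a.X\{b}))\{b} has moves —a→ m2, —b→ m3
  m2 = (a.(rec X. b.((a.a.X)\{b} + b.a.X\{b})))\{b} has moves —a→ m4
  m3 = a.(rec X. b.((a.a.X)\{b} + b.a.X\{b}))\{b} has moves —a→ m4
  m4 = (rec X. b.((a.a.X)\{b} + b.a.X\{b}))\{b} has moves (no moves)
LTS(Q): 4 reachable states
  n0 = rec X. b.((b.a.X)\{b} + b.a.X\{b}) has moves —b→ n1
  n1 = (b.a.(rec X. b.((b.a.X)\{b} + b.a.X\{b})))\{b} + b.a.(rec X. b.((b.a.X)\{b} + b.a.X\{b}))\{b} has moves —b→ n2
  n2 = a.(rec X. b.((b.a.X)\{b} + b.a.X\{b}))\{b} has moves —a→ n3
  n3 = (rec X. b.((b.a.X)\{b} + b.a.X\{b}))\{b} has moves (no moves)
Executing ba from P (initial set {m0}):
  [1] b ⇒ {m1}
  [2] a ⇒ {m2}
  P completes σ.
Executing ba from Q (initial set {n0}):
  [1] b ⇒ {n1}
  [2] a ⇒ ∅  — Q cannot continue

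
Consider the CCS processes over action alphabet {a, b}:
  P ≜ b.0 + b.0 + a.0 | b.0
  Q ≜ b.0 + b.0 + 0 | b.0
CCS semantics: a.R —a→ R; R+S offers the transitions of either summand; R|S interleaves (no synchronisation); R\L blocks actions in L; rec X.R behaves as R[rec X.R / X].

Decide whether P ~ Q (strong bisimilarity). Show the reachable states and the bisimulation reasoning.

NO

LTS(P): 5 reachable states
  u0 = b.0 + b.0 + a.0 | b.0 :: ··a··> u1, ··b··> u2, ··b··> u3
  u1 = 0 | b.0 :: ··b··> u4
  u2 = 0 :: deadlocked
  u3 = a.0 | 0 :: ··a··> u4
  u4 = 0 | 0 :: deadlocked
LTS(Q): 3 reachable states
  v0 = b.0 + b.0 + 0 | b.0 :: ··b··> v1, ··b··> v2
  v1 = 0 :: deadlocked
  v2 = 0 | 0 :: deadlocked
Bisimilarity quotient blocks:
  B0 = {u0}
  B1 = {u1, v0}
  B2 = {u2, u4, v1, v2}
  B3 = {u3}
u0 ∈ B0, v0 ∈ B1 → different blocks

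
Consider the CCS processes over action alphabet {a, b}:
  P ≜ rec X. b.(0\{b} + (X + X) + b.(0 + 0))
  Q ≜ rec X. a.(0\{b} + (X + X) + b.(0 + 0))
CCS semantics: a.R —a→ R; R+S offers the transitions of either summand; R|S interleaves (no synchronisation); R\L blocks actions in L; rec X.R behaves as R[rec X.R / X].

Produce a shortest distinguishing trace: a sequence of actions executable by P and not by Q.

b

P's transition system — 3 states:
  u0 = rec X. b.(0\{b} + (X + X) + b.(0 + 0)) → —b→ u1
  u1 = 0\{b} + ((rec X. b.(0\{b} + (X + X) + b.(0 + 0))) + (rec X. b.(0\{b} + (X + X) + b.(0 + 0)))) + b.(0 + 0) → —b→ u1, —b→ u2
  u2 = 0 + 0 → stopped
Q's transition system — 3 states:
  v0 = rec X. a.(0\{b} + (X + X) + b.(0 + 0)) → —a→ v1
  v1 = 0\{b} + ((rec X. a.(0\{b} + (X + X) + b.(0 + 0))) + (rec X. a.(0\{b} + (X + X) + b.(0 + 0)))) + b.(0 + 0) → —a→ v1, —b→ v2
  v2 = 0 + 0 → stopped
Executing b from P (initial set {u0}):
  [1] b ⇒ {u1}
  P completes σ.
Executing b from Q (initial set {v0}):
  [1] b ⇒ ∅ (Q stuck)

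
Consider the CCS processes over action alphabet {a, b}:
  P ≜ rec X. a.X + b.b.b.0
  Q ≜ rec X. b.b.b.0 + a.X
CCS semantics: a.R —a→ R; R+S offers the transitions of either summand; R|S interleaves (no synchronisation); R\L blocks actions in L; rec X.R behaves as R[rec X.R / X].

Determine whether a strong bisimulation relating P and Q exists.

P ~ Q

LTS(P): 4 reachable states
  m0 = rec X. a.X + b.b.b.0 | ··a··> m0, ··b··> m1
  m1 = b.b.0 | ··b··> m2
  m2 = b.0 | ··b··> m3
  m3 = 0 | stopped
LTS(Q): 4 reachable states
  n0 = rec X. b.b.b.0 + a.X | ··a··> n0, ··b··> n1
  n1 = b.b.0 | ··b··> n2
  n2 = b.0 | ··b··> n3
  n3 = 0 | stopped
Bisimilarity quotient blocks:
  B0 = {m0, n0}
  B1 = {m1, n1}
  B2 = {m2, n2}
  B3 = {m3, n3}
m0 ∈ B0, n0 ∈ B0 → same block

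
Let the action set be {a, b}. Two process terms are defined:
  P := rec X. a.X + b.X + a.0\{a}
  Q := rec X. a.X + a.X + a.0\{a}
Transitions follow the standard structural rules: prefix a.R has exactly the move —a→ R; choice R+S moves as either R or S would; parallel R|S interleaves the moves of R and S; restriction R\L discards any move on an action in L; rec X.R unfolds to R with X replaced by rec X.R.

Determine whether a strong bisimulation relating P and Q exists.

LTS(P): 2 reachable states
  p0 = rec X. a.X + b.X + a.0\{a} ⊢ —a→ p0, —a→ p1, —b→ p0
  p1 = 0\{a} ⊢ deadlocked
LTS(Q): 2 reachable states
  q0 = rec X. a.X + a.X + a.0\{a} ⊢ —a→ q0, —a→ q1
  q1 = 0\{a} ⊢ deadlocked
Partition-refinement fixed point:
  B0 = {p0}
  B1 = {p1, q1}
  B2 = {q0}
p0 ∈ B0, q0 ∈ B2 → different blocks

not bisimilar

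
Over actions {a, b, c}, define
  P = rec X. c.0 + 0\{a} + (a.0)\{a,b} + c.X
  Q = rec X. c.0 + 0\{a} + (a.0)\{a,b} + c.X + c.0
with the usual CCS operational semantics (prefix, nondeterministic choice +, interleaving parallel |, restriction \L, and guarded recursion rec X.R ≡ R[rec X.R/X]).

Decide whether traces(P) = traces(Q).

traces(P) = traces(Q)

P's transition system — 2 states:
  p0 = rec X. c.0 + 0\{a} + (a.0)\{a,b} + c.X → --c--▸ p0, --c--▸ p1
  p1 = 0 → deadlocked
Q's transition system — 2 states:
  q0 = rec X. c.0 + 0\{a} + (a.0)\{a,b} + c.X + c.0 → --c--▸ q0, --c--▸ q1
  q1 = 0 → deadlocked
Partition-refinement fixed point:
  B0 = {p0, q0}
  B1 = {p1, q1}
p0 ∈ B0, q0 ∈ B0 → same block
Bisimilar ⇒ trace-equivalent.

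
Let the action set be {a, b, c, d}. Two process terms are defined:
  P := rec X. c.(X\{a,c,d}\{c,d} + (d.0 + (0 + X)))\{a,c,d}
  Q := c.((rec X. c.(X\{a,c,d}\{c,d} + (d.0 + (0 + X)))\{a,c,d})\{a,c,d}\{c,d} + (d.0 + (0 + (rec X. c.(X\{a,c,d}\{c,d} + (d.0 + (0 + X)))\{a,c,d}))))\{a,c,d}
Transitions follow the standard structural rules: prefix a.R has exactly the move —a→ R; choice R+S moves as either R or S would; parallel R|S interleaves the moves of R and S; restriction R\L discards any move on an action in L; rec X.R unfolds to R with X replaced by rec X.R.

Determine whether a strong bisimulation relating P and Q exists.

P ~ Q

LTS(P): 2 reachable states
  u0 = rec X. c.(X\{a,c,d}\{c,d} + (d.0 + (0 + X)))\{a,c,d} → --c--▸ u1
  u1 = ((rec X. c.(X\{a,c,d}\{c,d} + (d.0 + (0 + X)))\{a,c,d})\{a,c,d}\{c,d} + (d.0 + (0 + (rec X. c.(X\{a,c,d}\{c,d} + (d.0 + (0 + X)))\{a,c,d}))))\{a,c,d} → ∅
LTS(Q): 2 reachable states
  v0 = c.((rec X. c.(X\{a,c,d}\{c,d} + (d.0 + (0 + X)))\{a,c,d})\{a,c,d}\{c,d} + (d.0 + (0 + (rec X. c.(X\{a,c,d}\{c,d} + (d.0 + (0 + X)))\{a,c,d}))))\{a,c,d} → --c--▸ v1
  v1 = ((rec X. c.(X\{a,c,d}\{c,d} + (d.0 + (0 + X)))\{a,c,d})\{a,c,d}\{c,d} + (d.0 + (0 + (rec X. c.(X\{a,c,d}\{c,d} + (d.0 + (0 + X)))\{a,c,d}))))\{a,c,d} → ∅
Partition-refinement fixed point:
  B0 = {u0, v0}
  B1 = {u1, v1}
u0 ∈ B0, v0 ∈ B0 → same block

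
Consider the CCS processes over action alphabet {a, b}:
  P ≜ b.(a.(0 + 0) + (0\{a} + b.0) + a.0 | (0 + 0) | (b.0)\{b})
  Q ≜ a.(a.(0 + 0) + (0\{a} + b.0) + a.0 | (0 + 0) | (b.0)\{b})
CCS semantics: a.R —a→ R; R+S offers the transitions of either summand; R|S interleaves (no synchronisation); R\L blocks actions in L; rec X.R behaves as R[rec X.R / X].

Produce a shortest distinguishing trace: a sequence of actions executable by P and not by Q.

b

Reachable graph of P (5 states):
  m0 = b.(a.(0 + 0) + (0\{a} + b.0) + a.0 | (0 + 0) | (b.0)\{b}) → --b--▸ m1
  m1 = a.(0 + 0) + (0\{a} + b.0) + a.0 | (0 + 0) | (b.0)\{b} → --a--▸ m2, --a--▸ m3, --b--▸ m4
  m2 = 0 + 0 → (no moves)
  m3 = 0 | (0 + 0) | (b.0)\{b} → (no moves)
  m4 = 0 → (no moves)
Reachable graph of Q (5 states):
  n0 = a.(a.(0 + 0) + (0\{a} + b.0) + a.0 | (0 + 0) | (b.0)\{b}) → --a--▸ n1
  n1 = a.(0 + 0) + (0\{a} + b.0) + a.0 | (0 + 0) | (b.0)\{b} → --a--▸ n2, --a--▸ n3, --b--▸ n4
  n2 = 0 + 0 → (no moves)
  n3 = 0 | (0 + 0) | (b.0)\{b} → (no moves)
  n4 = 0 → (no moves)
Executing b from P (initial set {m0}):
  step 1 (b): {m1}
  — P admits the full trace.
Executing b from Q (initial set {n0}):
  step 1 (b): ∅ (Q stuck)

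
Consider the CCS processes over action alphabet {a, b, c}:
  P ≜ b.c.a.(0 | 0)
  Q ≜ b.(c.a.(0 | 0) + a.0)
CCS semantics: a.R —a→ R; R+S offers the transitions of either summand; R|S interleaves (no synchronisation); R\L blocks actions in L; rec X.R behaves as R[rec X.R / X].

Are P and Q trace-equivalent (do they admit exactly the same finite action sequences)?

trace-distinct — witness ⟨ba⟩

LTS(P): 4 reachable states
  m0 = b.c.a.(0 | 0) | -b-> m1
  m1 = c.a.(0 | 0) | -c-> m2
  m2 = a.(0 | 0) | -a-> m3
  m3 = 0 | 0 | ·
LTS(Q): 5 reachable states
  n0 = b.(c.a.(0 | 0) + a.0) | -b-> n1
  n1 = c.a.(0 | 0) + a.0 | -a-> n2, -c-> n3
  n2 = 0 | ·
  n3 = a.(0 | 0) | -a-> n4
  n4 = 0 | 0 | ·
Trace ⟨ba⟩ through Q, begin at {n0}:
  step 1 (b): {n1}
  step 2 (a): {n2}
  — Q admits the full trace.
Trace ⟨ba⟩ through P, begin at {m0}:
  step 1 (b): {m1}
  step 2 (a): ∅ (P stuck)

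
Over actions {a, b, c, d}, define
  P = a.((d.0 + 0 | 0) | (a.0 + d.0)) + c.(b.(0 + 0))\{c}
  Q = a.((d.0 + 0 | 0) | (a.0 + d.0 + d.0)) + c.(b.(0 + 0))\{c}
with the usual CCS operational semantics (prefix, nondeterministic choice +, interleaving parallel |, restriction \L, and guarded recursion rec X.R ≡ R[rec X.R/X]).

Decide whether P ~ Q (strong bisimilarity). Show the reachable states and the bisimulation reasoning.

LTS(P): 7 reachable states
  m0 = a.((d.0 + 0 | 0) | (a.0 + d.0)) + c.(b.(0 + 0))\{c} ⊢ =a=> m1, =c=> m2
  m1 = (d.0 + 0 | 0) | (a.0 + d.0) ⊢ =a=> m3, =d=> m3, =d=> m4
  m2 = (b.(0 + 0))\{c} ⊢ =b=> m5
  m3 = (d.0 + 0 | 0) | 0 ⊢ =d=> m6
  m4 = 0 | (a.0 + d.0) ⊢ =a=> m6, =d=> m6
  m5 = (0 + 0)\{c} ⊢ (no moves)
  m6 = 0 | 0 ⊢ (no moves)
LTS(Q): 7 reachable states
  n0 = a.((d.0 + 0 | 0) | (a.0 + d.0 + d.0)) + c.(b.(0 + 0))\{c} ⊢ =a=> n1, =c=> n2
  n1 = (d.0 + 0 | 0) | (a.0 + d.0 + d.0) ⊢ =a=> n3, =d=> n3, =d=> n4
  n2 = (b.(0 + 0))\{c} ⊢ =b=> n5
  n3 = (d.0 + 0 | 0) | 0 ⊢ =d=> n6
  n4 = 0 | (a.0 + d.0 + d.0) ⊢ =a=> n6, =d=> n6
  n5 = (0 + 0)\{c} ⊢ (no moves)
  n6 = 0 | 0 ⊢ (no moves)
Bisimilarity quotient blocks:
  B0 = {m0, n0}
  B1 = {m2, n2}
  B2 = {m5, m6, n5, n6}
  B3 = {m1, n1}
  B4 = {m4, n4}
  B5 = {m3, n3}
m0 ∈ B0, n0 ∈ B0 → same block

bisimilar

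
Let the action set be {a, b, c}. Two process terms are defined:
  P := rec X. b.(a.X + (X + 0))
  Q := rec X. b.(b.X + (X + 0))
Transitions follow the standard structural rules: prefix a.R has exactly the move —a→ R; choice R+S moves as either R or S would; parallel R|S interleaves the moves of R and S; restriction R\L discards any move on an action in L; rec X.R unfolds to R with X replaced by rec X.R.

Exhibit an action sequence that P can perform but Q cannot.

P's transition system — 2 states:
  m0 = rec X. b.(a.X + (X + 0)) has moves —b→ m1
  m1 = a.(rec X. b.(a.X + (X + 0))) + ((rec X. b.(a.X + (X + 0))) + 0) has moves —a→ m0, —b→ m1
Q's transition system — 2 states:
  n0 = rec X. b.(b.X + (X + 0)) has moves —b→ n1
  n1 = b.(rec X. b.(b.X + (X + 0))) + ((rec X. b.(b.X + (X + 0))) + 0) has moves —b→ n0, —b→ n1
Executing ba from P (initial set {m0}):
  [1] b ⇒ {m1}
  [2] a ⇒ {m0}
  ✓ P
Executing ba from Q (initial set {n0}):
  [1] b ⇒ {n1}
  [2] a ⇒ ∅ (Q stuck)

ba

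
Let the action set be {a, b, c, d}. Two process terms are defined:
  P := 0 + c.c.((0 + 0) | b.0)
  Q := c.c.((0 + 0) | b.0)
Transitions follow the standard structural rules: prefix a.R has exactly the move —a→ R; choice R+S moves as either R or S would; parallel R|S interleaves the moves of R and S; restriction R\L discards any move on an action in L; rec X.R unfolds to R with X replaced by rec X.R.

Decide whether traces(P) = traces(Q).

trace-equivalent

Reachable graph of P (4 states):
  p0 = 0 + c.c.((0 + 0) | b.0) ⊢ ··c··> p1
  p1 = c.((0 + 0) | b.0) ⊢ ··c··> p2
  p2 = (0 + 0) | b.0 ⊢ ··b··> p3
  p3 = (0 + 0) | 0 ⊢ deadlocked
Reachable graph of Q (4 states):
  q0 = c.c.((0 + 0) | b.0) ⊢ ··c··> q1
  q1 = c.((0 + 0) | b.0) ⊢ ··c··> q2
  q2 = (0 + 0) | b.0 ⊢ ··b··> q3
  q3 = (0 + 0) | 0 ⊢ deadlocked
Coarsest stable partition (strong bisimilarity classes):
  B0 = {p0, q0}
  B1 = {p1, q1}
  B2 = {p2, q2}
  B3 = {p3, q3}
p0 ∈ B0, q0 ∈ B0 → same block
Bisimilar ⇒ trace-equivalent.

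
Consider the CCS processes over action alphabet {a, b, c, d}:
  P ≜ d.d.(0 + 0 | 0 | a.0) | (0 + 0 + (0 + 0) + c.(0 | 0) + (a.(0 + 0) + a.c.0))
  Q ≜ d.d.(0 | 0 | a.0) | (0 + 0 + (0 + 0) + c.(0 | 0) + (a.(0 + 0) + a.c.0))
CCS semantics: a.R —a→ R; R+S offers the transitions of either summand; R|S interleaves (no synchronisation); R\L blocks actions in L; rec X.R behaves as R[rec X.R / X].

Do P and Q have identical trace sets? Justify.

YES

Reachable graph of P (20 states):
  s0 = d.d.(0 + 0 | 0 | a.0) | (0 + 0 + (0 + 0) + c.(0 | 0) + (a.(0 + 0) + a.c.0)) → =a=> s1, =a=> s2, =c=> s3, =d=> s4
  s1 = d.d.(0 + 0 | 0 | a.0) | (0 + 0) → =d=> s5
  s2 = d.d.(0 + 0 | 0 | a.0) | c.0 → =c=> s6, =d=> s7
  s3 = d.d.(0 + 0 | 0 | a.0) | (0 | 0) → =d=> s8
  s4 = d.(0 + 0 | 0 | a.0) | (0 + 0 + (0 + 0) + c.(0 | 0) + (a.(0 + 0) + a.c.0)) → =a=> s5, =a=> s7, =c=> s8, =d=> s9
  s5 = d.(0 + 0 | 0 | a.0) | (0 + 0) → =d=> s10
  s6 = d.d.(0 + 0 | 0 | a.0) | 0 → =d=> s11
  s7 = d.(0 + 0 | 0 | a.0) | c.0 → =c=> s11, =d=> s12
  s8 = d.(0 + 0 | 0 | a.0) | (0 | 0) → =d=> s13
  s9 = (0 + 0 | 0 | a.0) | (0 + 0 + (0 + 0) + c.(0 | 0) + (a.(0 + 0) + a.c.0)) → =a=> s10, =a=> s12, =a=> s14, =c=> s13
  s10 = (0 + 0 | 0 | a.0) | (0 + 0) → =a=> s15
  s11 = d.(0 + 0 | 0 | a.0) | 0 → =d=> s16
  s12 = (0 + 0 | 0 | a.0) | c.0 → =a=> s17, =c=> s16
  s13 = (0 + 0 | 0 | a.0) | (0 | 0) → =a=> s18
  s14 = 0 | 0 | 0 | (0 + 0 + (0 + 0) + c.(0 | 0) + (a.(0 + 0) + a.c.0)) → =a=> s15, =a=> s17, =c=> s18
  s15 = 0 | 0 | 0 | (0 + 0) → stopped
  s16 = (0 + 0 | 0 | a.0) | 0 → =a=> s19
  s17 = 0 | 0 | 0 | c.0 → =c=> s19
  s18 = 0 | 0 | 0 | (0 | 0) → stopped
  s19 = 0 | 0 | 0 | 0 → stopped
Reachable graph of Q (20 states):
  t0 = d.d.(0 | 0 | a.0) | (0 + 0 + (0 + 0) + c.(0 | 0) + (a.(0 + 0) + a.c.0)) → =a=> t1, =a=> t2, =c=> t3, =d=> t4
  t1 = d.d.(0 | 0 | a.0) | (0 + 0) → =d=> t5
  t2 = d.d.(0 | 0 | a.0) | c.0 → =c=> t6, =d=> t7
  t3 = d.d.(0 | 0 | a.0) | (0 | 0) → =d=> t8
  t4 = d.(0 | 0 | a.0) | (0 + 0 + (0 + 0) + c.(0 | 0) + (a.(0 + 0) + a.c.0)) → =a=> t5, =a=> t7, =c=> t8, =d=> t9
  t5 = d.(0 | 0 | a.0) | (0 + 0) → =d=> t10
  t6 = d.d.(0 | 0 | a.0) | 0 → =d=> t11
  t7 = d.(0 | 0 | a.0) | c.0 → =c=> t11, =d=> t12
  t8 = d.(0 | 0 | a.0) | (0 | 0) → =d=> t13
  t9 = 0 | 0 | a.0 | (0 + 0 + (0 + 0) + c.(0 | 0) + (a.(0 + 0) + a.c.0)) → =a=> t10, =a=> t12, =a=> t14, =c=> t13
  t10 = 0 | 0 | a.0 | (0 + 0) → =a=> t15
  t11 = d.(0 | 0 | a.0) | 0 → =d=> t16
  t12 = 0 | 0 | a.0 | c.0 → =a=> t17, =c=> t16
  t13 = 0 | 0 | a.0 | (0 | 0) → =a=> t18
  t14 = 0 | 0 | 0 | (0 + 0 + (0 + 0) + c.(0 | 0) + (a.(0 + 0) + a.c.0)) → =a=> t15, =a=> t17, =c=> t18
  t15 = 0 | 0 | 0 | (0 + 0) → stopped
  t16 = 0 | 0 | a.0 | 0 → =a=> t19
  t17 = 0 | 0 | 0 | c.0 → =c=> t19
  t18 = 0 | 0 | 0 | (0 | 0) → stopped
  t19 = 0 | 0 | 0 | 0 → stopped
Partition-refinement fixed point:
  B0 = {s0, t0}
  B1 = {s2, t2}
  B2 = {s7, t7}
  B3 = {s11, s5, s8, t11, t5, t8}
  B4 = {s10, s13, s16, t10, t13, t16}
  B5 = {s15, s18, s19, t15, t18, t19}
  B6 = {s12, t12}
  B7 = {s17, t17}
  B8 = {s1, s3, s6, t1, t3, t6}
  B9 = {s4, t4}
  B10 = {s9, t9}
  B11 = {s14, t14}
s0 ∈ B0, t0 ∈ B0 → same block
Bisimilar ⇒ trace-equivalent.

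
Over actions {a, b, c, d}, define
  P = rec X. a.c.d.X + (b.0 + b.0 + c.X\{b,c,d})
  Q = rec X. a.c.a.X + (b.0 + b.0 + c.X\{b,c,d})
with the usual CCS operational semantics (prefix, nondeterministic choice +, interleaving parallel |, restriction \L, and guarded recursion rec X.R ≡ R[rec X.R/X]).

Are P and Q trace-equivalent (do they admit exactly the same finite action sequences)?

Reachable graph of P (6 states):
  p0 = rec X. a.c.d.X + (b.0 + b.0 + c.X\{b,c,d}) has moves =a=> p1, =b=> p2, =c=> p3
  p1 = c.d.(rec X. a.c.d.X + (b.0 + b.0 + c.X\{b,c,d})) has moves =c=> p4
  p2 = 0 has moves deadlocked
  p3 = (rec X. a.c.d.X + (b.0 + b.0 + c.X\{b,c,d}))\{b,c,d} has moves =a=> p5
  p4 = d.(rec X. a.c.d.X + (b.0 + b.0 + c.X\{b,c,d})) has moves =d=> p0
  p5 = (c.d.(rec X. a.c.d.X + (b.0 + b.0 + c.X\{b,c,d})))\{b,c,d} has moves deadlocked
Reachable graph of Q (6 states):
  q0 = rec X. a.c.a.X + (b.0 + b.0 + c.X\{b,c,d}) has moves =a=> q1, =b=> q2, =c=> q3
  q1 = c.a.(rec X. a.c.a.X + (b.0 + b.0 + c.X\{b,c,d})) has moves =c=> q4
  q2 = 0 has moves deadlocked
  q3 = (rec X. a.c.a.X + (b.0 + b.0 + c.X\{b,c,d}))\{b,c,d} has moves =a=> q5
  q4 = a.(rec X. a.c.a.X + (b.0 + b.0 + c.X\{b,c,d})) has moves =a=> q0
  q5 = (c.a.(rec X. a.c.a.X + (b.0 + b.0 + c.X\{b,c,d})))\{b,c,d} has moves deadlocked
Run σ = ⟨acd⟩ on P: start {p0}
  after a @ step 1: {p1}
  after c @ step 2: {p4}
  after d @ step 3: {p0}
  P completes σ.
Run σ = ⟨acd⟩ on Q: start {q0}
  after a @ step 1: {q1}
  after c @ step 2: {q4}
  after d @ step 3: ∅ (Q stuck)

NO — witness ⟨acd⟩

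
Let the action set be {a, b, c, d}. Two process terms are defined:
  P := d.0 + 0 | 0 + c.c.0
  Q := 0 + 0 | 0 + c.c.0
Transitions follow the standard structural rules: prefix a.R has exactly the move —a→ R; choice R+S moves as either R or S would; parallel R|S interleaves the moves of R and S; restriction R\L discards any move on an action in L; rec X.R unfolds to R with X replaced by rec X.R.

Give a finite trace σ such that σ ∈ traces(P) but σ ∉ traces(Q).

Reachable graph of P (3 states):
  s0 = d.0 + 0 | 0 + c.c.0 :: —c→ s1, —d→ s2
  s1 = c.0 :: —c→ s2
  s2 = 0 :: ∅
Reachable graph of Q (3 states):
  t0 = 0 + 0 | 0 + c.c.0 :: —c→ t1
  t1 = c.0 :: —c→ t2
  t2 = 0 :: ∅
Run σ = ⟨d⟩ on P: start {s0}
  [1] d ⇒ {s2}
  — P admits the full trace.
Run σ = ⟨d⟩ on Q: start {t0}
  [1] d ⇒ no successor for Q

d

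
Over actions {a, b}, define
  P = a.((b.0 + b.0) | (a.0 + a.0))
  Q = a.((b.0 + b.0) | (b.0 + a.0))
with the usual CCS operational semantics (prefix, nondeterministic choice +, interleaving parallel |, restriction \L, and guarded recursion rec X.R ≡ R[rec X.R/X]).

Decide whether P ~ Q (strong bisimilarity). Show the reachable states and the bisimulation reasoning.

NO

Reachable graph of P (5 states):
  s0 = a.((b.0 + b.0) | (a.0 + a.0)) → ··a··> s1
  s1 = (b.0 + b.0) | (a.0 + a.0) → ··a··> s2, ··b··> s3
  s2 = (b.0 + b.0) | 0 → ··b··> s4
  s3 = 0 | (a.0 + a.0) → ··a··> s4
  s4 = 0 | 0 → stopped
Reachable graph of Q (5 states):
  t0 = a.((b.0 + b.0) | (b.0 + a.0)) → ··a··> t1
  t1 = (b.0 + b.0) | (b.0 + a.0) → ··a··> t2, ··b··> t2, ··b··> t3
  t2 = (b.0 + b.0) | 0 → ··b··> t4
  t3 = 0 | (b.0 + a.0) → ··a··> t4, ··b··> t4
  t4 = 0 | 0 → stopped
Partition-refinement fixed point:
  B0 = {s0}
  B1 = {s1}
  B2 = {s3}
  B3 = {s4, t4}
  B4 = {s2, t2}
  B5 = {t0}
  B6 = {t1}
  B7 = {t3}
s0 ∈ B0, t0 ∈ B5 → different blocks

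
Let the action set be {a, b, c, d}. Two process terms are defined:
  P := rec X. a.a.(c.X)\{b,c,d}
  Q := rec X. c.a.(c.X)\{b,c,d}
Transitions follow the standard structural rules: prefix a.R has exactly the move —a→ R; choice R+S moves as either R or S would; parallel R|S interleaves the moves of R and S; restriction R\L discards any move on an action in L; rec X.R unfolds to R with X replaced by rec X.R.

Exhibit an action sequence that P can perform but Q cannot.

P's transition system — 3 states:
  s0 = rec X. a.a.(c.X)\{b,c,d} → =a=> s1
  s1 = a.(c.(rec X. a.a.(c.X)\{b,c,d}))\{b,c,d} → =a=> s2
  s2 = (c.(rec X. a.a.(c.X)\{b,c,d}))\{b,c,d} → ·
Q's transition system — 3 states:
  t0 = rec X. c.a.(c.X)\{b,c,d} → =c=> t1
  t1 = a.(c.(rec X. c.a.(c.X)\{b,c,d}))\{b,c,d} → =a=> t2
  t2 = (c.(rec X. c.a.(c.X)\{b,c,d}))\{b,c,d} → ·
Trace ⟨a⟩ through P, begin at {s0}:
  [1] a ⇒ {s1}
  ✓ P
Trace ⟨a⟩ through Q, begin at {t0}:
  [1] a ⇒ ∅ (Q stuck)

a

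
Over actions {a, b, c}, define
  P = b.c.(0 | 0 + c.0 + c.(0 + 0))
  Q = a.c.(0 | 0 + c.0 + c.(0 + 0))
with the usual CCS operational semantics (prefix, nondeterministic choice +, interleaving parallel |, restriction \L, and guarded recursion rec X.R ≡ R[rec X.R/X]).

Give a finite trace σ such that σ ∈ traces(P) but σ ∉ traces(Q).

Reachable graph of P (5 states):
  p0 = b.c.(0 | 0 + c.0 + c.(0 + 0)) ⊢ --b--▸ p1
  p1 = c.(0 | 0 + c.0 + c.(0 + 0)) ⊢ --c--▸ p2
  p2 = 0 | 0 + c.0 + c.(0 + 0) ⊢ --c--▸ p3, --c--▸ p4
  p3 = 0 ⊢ (no moves)
  p4 = 0 + 0 ⊢ (no moves)
Reachable graph of Q (5 states):
  q0 = a.c.(0 | 0 + c.0 + c.(0 + 0)) ⊢ --a--▸ q1
  q1 = c.(0 | 0 + c.0 + c.(0 + 0)) ⊢ --c--▸ q2
  q2 = 0 | 0 + c.0 + c.(0 + 0) ⊢ --c--▸ q3, --c--▸ q4
  q3 = 0 ⊢ (no moves)
  q4 = 0 + 0 ⊢ (no moves)
Run σ = ⟨b⟩ on P: start {p0}
  step 1 (b): {p1}
  ✓ P
Run σ = ⟨b⟩ on Q: start {q0}
  step 1 (b): no successor for Q

b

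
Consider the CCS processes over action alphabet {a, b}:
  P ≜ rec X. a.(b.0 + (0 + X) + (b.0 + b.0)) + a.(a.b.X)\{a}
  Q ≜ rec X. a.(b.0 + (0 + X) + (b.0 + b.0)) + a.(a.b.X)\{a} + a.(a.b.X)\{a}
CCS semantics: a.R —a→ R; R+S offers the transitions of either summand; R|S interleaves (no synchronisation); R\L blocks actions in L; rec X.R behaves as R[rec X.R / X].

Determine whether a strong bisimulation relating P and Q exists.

bisimilar

P's transition system — 4 states:
  p0 = rec X. a.(b.0 + (0 + X) + (b.0 + b.0)) + a.(a.b.X)\{a} | --a--▸ p1, --a--▸ p2
  p1 = (a.b.(rec X. a.(b.0 + (0 + X) + (b.0 + b.0)) + a.(a.b.X)\{a}))\{a} | (no moves)
  p2 = b.0 + (0 + (rec X. a.(b.0 + (0 + X) + (b.0 + b.0)) + a.(a.b.X)\{a})) + (b.0 + b.0) | --a--▸ p1, --a--▸ p2, --b--▸ p3
  p3 = 0 | (no moves)
Q's transition system — 4 states:
  q0 = rec X. a.(b.0 + (0 + X) + (b.0 + b.0)) + a.(a.b.X)\{a} + a.(a.b.X)\{a} | --a--▸ q1, --a--▸ q2
  q1 = (a.b.(rec X. a.(b.0 + (0 + X) + (b.0 + b.0)) + a.(a.b.X)\{a} + a.(a.b.X)\{a}))\{a} | (no moves)
  q2 = b.0 + (0 + (rec X. a.(b.0 + (0 + X) + (b.0 + b.0)) + a.(a.b.X)\{a} + a.(a.b.X)\{a})) + (b.0 + b.0) | --a--▸ q1, --a--▸ q2, --b--▸ q3
  q3 = 0 | (no moves)
Coarsest stable partition (strong bisimilarity classes):
  B0 = {p0, q0}
  B1 = {p2, q2}
  B2 = {p1, p3, q1, q3}
p0 ∈ B0, q0 ∈ B0 → same block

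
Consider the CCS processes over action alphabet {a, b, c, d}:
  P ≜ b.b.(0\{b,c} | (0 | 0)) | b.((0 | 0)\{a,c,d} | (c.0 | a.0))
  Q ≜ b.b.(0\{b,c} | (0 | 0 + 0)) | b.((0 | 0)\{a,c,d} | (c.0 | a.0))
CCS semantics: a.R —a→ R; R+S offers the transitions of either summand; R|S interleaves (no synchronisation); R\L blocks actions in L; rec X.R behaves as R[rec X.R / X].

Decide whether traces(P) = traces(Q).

trace-equivalent

Reachable graph of P (15 states):
  s0 = b.b.(0\{b,c} | (0 | 0)) | b.((0 | 0)\{a,c,d} | (c.0 | a.0)) :: =b=> s1, =b=> s2
  s1 = b.(0\{b,c} | (0 | 0)) | b.((0 | 0)\{a,c,d} | (c.0 | a.0)) :: =b=> s3, =b=> s4
  s2 = b.b.(0\{b,c} | (0 | 0)) | ((0 | 0)\{a,c,d} | (c.0 | a.0)) :: =a=> s5, =b=> s4, =c=> s6
  s3 = 0\{b,c} | (0 | 0) | b.((0 | 0)\{a,c,d} | (c.0 | a.0)) :: =b=> s7
  s4 = b.(0\{b,c} | (0 | 0)) | ((0 | 0)\{a,c,d} | (c.0 | a.0)) :: =a=> s8, =b=> s7, =c=> s9
  s5 = b.b.(0\{b,c} | (0 | 0)) | ((0 | 0)\{a,c,d} | (c.0 | 0)) :: =b=> s8, =c=> s10
  s6 = b.b.(0\{b,c} | (0 | 0)) | ((0 | 0)\{a,c,d} | (0 | a.0)) :: =a=> s10, =b=> s9
  s7 = 0\{b,c} | (0 | 0) | ((0 | 0)\{a,c,d} | (c.0 | a.0)) :: =a=> s11, =c=> s12
  s8 = b.(0\{b,c} | (0 | 0)) | ((0 | 0)\{a,c,d} | (c.0 | 0)) :: =b=> s11, =c=> s13
  s9 = b.(0\{b,c} | (0 | 0)) | ((0 | 0)\{a,c,d} | (0 | a.0)) :: =a=> s13, =b=> s12
  s10 = b.b.(0\{b,c} | (0 | 0)) | ((0 | 0)\{a,c,d} | (0 | 0)) :: =b=> s13
  s11 = 0\{b,c} | (0 | 0) | ((0 | 0)\{a,c,d} | (c.0 | 0)) :: =c=> s14
  s12 = 0\{b,c} | (0 | 0) | ((0 | 0)\{a,c,d} | (0 | a.0)) :: =a=> s14
  s13 = b.(0\{b,c} | (0 | 0)) | ((0 | 0)\{a,c,d} | (0 | 0)) :: =b=> s14
  s14 = 0\{b,c} | (0 | 0) | ((0 | 0)\{a,c,d} | (0 | 0)) :: ·
Reachable graph of Q (15 states):
  t0 = b.b.(0\{b,c} | (0 | 0 + 0)) | b.((0 | 0)\{a,c,d} | (c.0 | a.0)) :: =b=> t1, =b=> t2
  t1 = b.(0\{b,c} | (0 | 0 + 0)) | b.((0 | 0)\{a,c,d} | (c.0 | a.0)) :: =b=> t3, =b=> t4
  t2 = b.b.(0\{b,c} | (0 | 0 + 0)) | ((0 | 0)\{a,c,d} | (c.0 | a.0)) :: =a=> t5, =b=> t4, =c=> t6
  t3 = 0\{b,c} | (0 | 0 + 0) | b.((0 | 0)\{a,c,d} | (c.0 | a.0)) :: =b=> t7
  t4 = b.(0\{b,c} | (0 | 0 + 0)) | ((0 | 0)\{a,c,d} | (c.0 | a.0)) :: =a=> t8, =b=> t7, =c=> t9
  t5 = b.b.(0\{b,c} | (0 | 0 + 0)) | ((0 | 0)\{a,c,d} | (c.0 | 0)) :: =b=> t8, =c=> t10
  t6 = b.b.(0\{b,c} | (0 | 0 + 0)) | ((0 | 0)\{a,c,d} | (0 | a.0)) :: =a=> t10, =b=> t9
  t7 = 0\{b,c} | (0 | 0 + 0) | ((0 | 0)\{a,c,d} | (c.0 | a.0)) :: =a=> t11, =c=> t12
  t8 = b.(0\{b,c} | (0 | 0 + 0)) | ((0 | 0)\{a,c,d} | (c.0 | 0)) :: =b=> t11, =c=> t13
  t9 = b.(0\{b,c} | (0 | 0 + 0)) | ((0 | 0)\{a,c,d} | (0 | a.0)) :: =a=> t13, =b=> t12
  t10 = b.b.(0\{b,c} | (0 | 0 + 0)) | ((0 | 0)\{a,c,d} | (0 | 0)) :: =b=> t13
  t11 = 0\{b,c} | (0 | 0 + 0) | ((0 | 0)\{a,c,d} | (c.0 | 0)) :: =c=> t14
  t12 = 0\{b,c} | (0 | 0 + 0) | ((0 | 0)\{a,c,d} | (0 | a.0)) :: =a=> t14
  t13 = b.(0\{b,c} | (0 | 0 + 0)) | ((0 | 0)\{a,c,d} | (0 | 0)) :: =b=> t14
  t14 = 0\{b,c} | (0 | 0 + 0) | ((0 | 0)\{a,c,d} | (0 | 0)) :: ·
Coarsest stable partition (strong bisimilarity classes):
  B0 = {s0, t0}
  B1 = {s2, t2}
  B2 = {s6, t6}
  B3 = {s10, t10}
  B4 = {s13, t13}
  B5 = {s14, t14}
  B6 = {s9, t9}
  B7 = {s12, t12}
  B8 = {s4, t4}
  B9 = {s8, t8}
  B10 = {s11, t11}
  B11 = {s7, t7}
  B12 = {s5, t5}
  B13 = {s1, t1}
  B14 = {s3, t3}
s0 ∈ B0, t0 ∈ B0 → same block
Bisimilar ⇒ trace-equivalent.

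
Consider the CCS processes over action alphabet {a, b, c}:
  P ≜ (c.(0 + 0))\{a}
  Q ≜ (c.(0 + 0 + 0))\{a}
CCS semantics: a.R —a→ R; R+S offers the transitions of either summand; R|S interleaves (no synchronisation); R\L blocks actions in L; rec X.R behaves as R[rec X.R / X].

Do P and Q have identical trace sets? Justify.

YES

LTS(P): 2 reachable states
  s0 = (c.(0 + 0))\{a} :: ··c··> s1
  s1 = (0 + 0)\{a} :: ∅
LTS(Q): 2 reachable states
  t0 = (c.(0 + 0 + 0))\{a} :: ··c··> t1
  t1 = (0 + 0 + 0)\{a} :: ∅
Coarsest stable partition (strong bisimilarity classes):
  B0 = {s0, t0}
  B1 = {s1, t1}
s0 ∈ B0, t0 ∈ B0 → same block
Bisimilar ⇒ trace-equivalent.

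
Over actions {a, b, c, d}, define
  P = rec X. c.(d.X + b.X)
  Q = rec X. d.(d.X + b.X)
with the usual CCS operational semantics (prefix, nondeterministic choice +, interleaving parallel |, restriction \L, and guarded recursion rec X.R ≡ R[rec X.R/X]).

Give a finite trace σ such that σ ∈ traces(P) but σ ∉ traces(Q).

c

Reachable graph of P (2 states):
  s0 = rec X. c.(d.X + b.X) → -c-> s1
  s1 = d.(rec X. c.(d.X + b.X)) + b.(rec X. c.(d.X + b.X)) → -b-> s0, -d-> s0
Reachable graph of Q (2 states):
  t0 = rec X. d.(d.X + b.X) → -d-> t1
  t1 = d.(rec X. d.(d.X + b.X)) + b.(rec X. d.(d.X + b.X)) → -b-> t0, -d-> t0
Executing c from P (initial set {s0}):
  step 1 (c): {s1}
  ✓ P
Executing c from Q (initial set {t0}):
  step 1 (c): ∅  — Q cannot continue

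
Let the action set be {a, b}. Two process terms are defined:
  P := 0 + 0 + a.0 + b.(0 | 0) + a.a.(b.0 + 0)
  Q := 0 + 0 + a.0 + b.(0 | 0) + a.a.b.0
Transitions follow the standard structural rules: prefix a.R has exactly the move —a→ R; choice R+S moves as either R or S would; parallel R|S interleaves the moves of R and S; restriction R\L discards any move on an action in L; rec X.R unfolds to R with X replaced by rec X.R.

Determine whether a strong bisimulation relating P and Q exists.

bisimilar

LTS(P): 5 reachable states
  u0 = 0 + 0 + a.0 + b.(0 | 0) + a.a.(b.0 + 0) | -a-> u1, -a-> u2, -b-> u3
  u1 = 0 | stopped
  u2 = a.(b.0 + 0) | -a-> u4
  u3 = 0 | 0 | stopped
  u4 = b.0 + 0 | -b-> u1
LTS(Q): 5 reachable states
  v0 = 0 + 0 + a.0 + b.(0 | 0) + a.a.b.0 | -a-> v1, -a-> v2, -b-> v3
  v1 = 0 | stopped
  v2 = a.b.0 | -a-> v4
  v3 = 0 | 0 | stopped
  v4 = b.0 | -b-> v1
Coarsest stable partition (strong bisimilarity classes):
  B0 = {u0, v0}
  B1 = {u1, u3, v1, v3}
  B2 = {u2, v2}
  B3 = {u4, v4}
u0 ∈ B0, v0 ∈ B0 → same block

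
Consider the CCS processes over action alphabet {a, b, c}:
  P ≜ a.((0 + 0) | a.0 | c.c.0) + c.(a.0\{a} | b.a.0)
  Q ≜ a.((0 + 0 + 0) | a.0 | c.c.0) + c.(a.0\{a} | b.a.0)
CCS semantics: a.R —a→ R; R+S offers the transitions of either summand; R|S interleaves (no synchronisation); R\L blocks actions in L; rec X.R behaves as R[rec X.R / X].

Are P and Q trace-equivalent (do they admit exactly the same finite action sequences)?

trace-equivalent

Reachable graph of P (13 states):
  p0 = a.((0 + 0) | a.0 | c.c.0) + c.(a.0\{a} | b.a.0) → =a=> p1, =c=> p2
  p1 = (0 + 0) | a.0 | c.c.0 → =a=> p3, =c=> p4
  p2 = a.0\{a} | b.a.0 → =a=> p5, =b=> p6
  p3 = (0 + 0) | 0 | c.c.0 → =c=> p7
  p4 = (0 + 0) | a.0 | c.0 → =a=> p7, =c=> p8
  p5 = 0\{a} | b.a.0 → =b=> p9
  p6 = a.0\{a} | a.0 → =a=> p10, =a=> p9
  p7 = (0 + 0) | 0 | c.0 → =c=> p11
  p8 = (0 + 0) | a.0 | 0 → =a=> p11
  p9 = 0\{a} | a.0 → =a=> p12
  p10 = a.0\{a} | 0 → =a=> p12
  p11 = (0 + 0) | 0 | 0 → deadlocked
  p12 = 0\{a} | 0 → deadlocked
Reachable graph of Q (13 states):
  q0 = a.((0 + 0 + 0) | a.0 | c.c.0) + c.(a.0\{a} | b.a.0) → =a=> q1, =c=> q2
  q1 = (0 + 0 + 0) | a.0 | c.c.0 → =a=> q3, =c=> q4
  q2 = a.0\{a} | b.a.0 → =a=> q5, =b=> q6
  q3 = (0 + 0 + 0) | 0 | c.c.0 → =c=> q7
  q4 = (0 + 0 + 0) | a.0 | c.0 → =a=> q7, =c=> q8
  q5 = 0\{a} | b.a.0 → =b=> q9
  q6 = a.0\{a} | a.0 → =a=> q10, =a=> q9
  q7 = (0 + 0 + 0) | 0 | c.0 → =c=> q11
  q8 = (0 + 0 + 0) | a.0 | 0 → =a=> q11
  q9 = 0\{a} | a.0 → =a=> q12
  q10 = a.0\{a} | 0 → =a=> q12
  q11 = (0 + 0 + 0) | 0 | 0 → deadlocked
  q12 = 0\{a} | 0 → deadlocked
Bisimilarity quotient blocks:
  B0 = {p0, q0}
  B1 = {p2, q2}
  B2 = {p5, q5}
  B3 = {p10, p8, p9, q10, q8, q9}
  B4 = {p11, p12, q11, q12}
  B5 = {p6, q6}
  B6 = {p1, q1}
  B7 = {p4, q4}
  B8 = {p7, q7}
  B9 = {p3, q3}
p0 ∈ B0, q0 ∈ B0 → same block
Bisimilar ⇒ trace-equivalent.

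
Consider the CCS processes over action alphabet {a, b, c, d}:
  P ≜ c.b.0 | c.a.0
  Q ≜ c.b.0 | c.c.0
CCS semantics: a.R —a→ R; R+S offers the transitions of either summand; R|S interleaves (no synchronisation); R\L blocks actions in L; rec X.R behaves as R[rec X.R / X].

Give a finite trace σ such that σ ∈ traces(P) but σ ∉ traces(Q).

ca

P's transition system — 9 states:
  u0 = c.b.0 | c.a.0 ⊢ --c--▸ u1, --c--▸ u2
  u1 = b.0 | c.a.0 ⊢ --b--▸ u3, --c--▸ u4
  u2 = c.b.0 | a.0 ⊢ --a--▸ u5, --c--▸ u4
  u3 = 0 | c.a.0 ⊢ --c--▸ u6
  u4 = b.0 | a.0 ⊢ --a--▸ u7, --b--▸ u6
  u5 = c.b.0 | 0 ⊢ --c--▸ u7
  u6 = 0 | a.0 ⊢ --a--▸ u8
  u7 = b.0 | 0 ⊢ --b--▸ u8
  u8 = 0 | 0 ⊢ stopped
Q's transition system — 9 states:
  v0 = c.b.0 | c.c.0 ⊢ --c--▸ v1, --c--▸ v2
  v1 = b.0 | c.c.0 ⊢ --b--▸ v3, --c--▸ v4
  v2 = c.b.0 | c.0 ⊢ --c--▸ v4, --c--▸ v5
  v3 = 0 | c.c.0 ⊢ --c--▸ v6
  v4 = b.0 | c.0 ⊢ --b--▸ v6, --c--▸ v7
  v5 = c.b.0 | 0 ⊢ --c--▸ v7
  v6 = 0 | c.0 ⊢ --c--▸ v8
  v7 = b.0 | 0 ⊢ --b--▸ v8
  v8 = 0 | 0 ⊢ stopped
Trace ⟨ca⟩ through P, begin at {u0}:
  [1] c ⇒ {u1, u2}
  [2] a ⇒ {u5}
  P completes σ.
Trace ⟨ca⟩ through Q, begin at {v0}:
  [1] c ⇒ {v1, v2}
  [2] a ⇒ no successor for Q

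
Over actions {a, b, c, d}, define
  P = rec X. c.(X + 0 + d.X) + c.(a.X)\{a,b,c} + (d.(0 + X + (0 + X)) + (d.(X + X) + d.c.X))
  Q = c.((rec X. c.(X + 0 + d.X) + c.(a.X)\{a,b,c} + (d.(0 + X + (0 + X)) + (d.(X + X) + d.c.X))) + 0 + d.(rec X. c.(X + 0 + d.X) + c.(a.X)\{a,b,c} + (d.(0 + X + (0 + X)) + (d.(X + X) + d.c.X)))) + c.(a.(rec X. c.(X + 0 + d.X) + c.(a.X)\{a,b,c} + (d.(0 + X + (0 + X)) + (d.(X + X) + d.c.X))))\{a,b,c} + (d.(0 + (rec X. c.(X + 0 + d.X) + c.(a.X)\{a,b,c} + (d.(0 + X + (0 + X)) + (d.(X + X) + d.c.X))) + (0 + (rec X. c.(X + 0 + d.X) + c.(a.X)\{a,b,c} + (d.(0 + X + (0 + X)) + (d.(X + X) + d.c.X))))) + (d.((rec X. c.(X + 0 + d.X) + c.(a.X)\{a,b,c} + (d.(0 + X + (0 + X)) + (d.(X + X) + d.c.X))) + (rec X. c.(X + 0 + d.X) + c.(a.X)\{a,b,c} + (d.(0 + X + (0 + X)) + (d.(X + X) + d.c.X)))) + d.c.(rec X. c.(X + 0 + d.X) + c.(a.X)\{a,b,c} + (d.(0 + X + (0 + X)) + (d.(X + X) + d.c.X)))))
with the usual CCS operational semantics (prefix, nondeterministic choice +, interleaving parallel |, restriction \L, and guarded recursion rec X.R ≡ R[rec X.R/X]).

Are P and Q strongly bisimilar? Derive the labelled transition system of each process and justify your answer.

LTS(P): 6 reachable states
  p0 = rec X. c.(X + 0 + d.X) + c.(a.X)\{a,b,c} + (d.(0 + X + (0 + X)) + (d.(X + X) + d.c.X)) has moves -c-> p1, -c-> p2, -d-> p3, -d-> p4, -d-> p5
  p1 = (a.(rec X. c.(X + 0 + d.X) + c.(a.X)\{a,b,c} + (d.(0 + X + (0 + X)) + (d.(X + X) + d.c.X))))\{a,b,c} has moves ∅
  p2 = (rec X. c.(X + 0 + d.X) + c.(a.X)\{a,b,c} + (d.(0 + X + (0 + X)) + (d.(X + X) + d.c.X))) + 0 + d.(rec X. c.(X + 0 + d.X) + c.(a.X)\{a,b,c} + (d.(0 + X + (0 + X)) + (d.(X + X) + d.c.X))) has moves -c-> p1, -c-> p2, -d-> p0, -d-> p3, -d-> p4, -d-> p5
  p3 = (rec X. c.(X + 0 + d.X) + c.(a.X)\{a,b,c} + (d.(0 + X + (0 + X)) + (d.(X + X) + d.c.X))) + (rec X. c.(X + 0 + d.X) + c.(a.X)\{a,b,c} + (d.(0 + X + (0 + X)) + (d.(X + X) + d.c.X))) has moves -c-> p1, -c-> p2, -d-> p3, -d-> p4, -d-> p5
  p4 = 0 + (rec X. c.(X + 0 + d.X) + c.(a.X)\{a,b,c} + (d.(0 + X + (0 + X)) + (d.(X + X) + d.c.X))) + (0 + (rec X. c.(X + 0 + d.X) + c.(a.X)\{a,b,c} + (d.(0 + X + (0 + X)) + (d.(X + X) + d.c.X)))) has moves -c-> p1, -c-> p2, -d-> p3, -d-> p4, -d-> p5
  p5 = c.(rec X. c.(X + 0 + d.X) + c.(a.X)\{a,b,c} + (d.(0 + X + (0 + X)) + (d.(X + X) + d.c.X))) has moves -c-> p0
LTS(Q): 7 reachable states
  q0 = c.((rec X. c.(X + 0 + d.X) + c.(a.X)\{a,b,c} + (d.(0 + X + (0 + X)) + (d.(X + X) + d.c.X))) + 0 + d.(rec X. c.(X + 0 + d.X) + c.(a.X)\{a,b,c} + (d.(0 + X + (0 + X)) + (d.(X + X) + d.c.X)))) + c.(a.(rec X. c.(X + 0 + d.X) + c.(a.X)\{a,b,c} + (d.(0 + X + (0 + X)) + (d.(X + X) + d.c.X))))\{a,b,c} + (d.(0 + (rec X. c.(X + 0 + d.X) + c.(a.X)\{a,b,c} + (d.(0 + X + (0 + X)) + (d.(X + X) + d.c.X))) + (0 + (rec X. c.(X + 0 + d.X) + c.(a.X)\{a,b,c} + (d.(0 + X + (0 + X)) + (d.(X + X) + d.c.X))))) + (d.((rec X. c.(X + 0 + d.X) + c.(a.X)\{a,b,c} + (d.(0 + X + (0 + X)) + (d.(X + X) + d.c.X))) + (rec X. c.(X + 0 + d.X) + c.(a.X)\{a,b,c} + (d.(0 + X + (0 + X)) + (d.(X + X) + d.c.X)))) + d.c.(rec X. c.(X + 0 + d.X) + c.(a.X)\{a,b,c} + (d.(0 + X + (0 + X)) + (d.(X + X) + d.c.X))))) has moves -c-> q1, -c-> q2, -d-> q3, -d-> q4, -d-> q5
  q1 = (a.(rec X. c.(X + 0 + d.X) + c.(a.X)\{a,b,c} + (d.(0 + X + (0 + X)) + (d.(X + X) + d.c.X))))\{a,b,c} has moves ∅
  q2 = (rec X. c.(X + 0 + d.X) + c.(a.X)\{a,b,c} + (d.(0 + X + (0 + X)) + (d.(X + X) + d.c.X))) + 0 + d.(rec X. c.(X + 0 + d.X) + c.(a.X)\{a,b,c} + (d.(0 + X + (0 + X)) + (d.(X + X) + d.c.X))) has moves -c-> q1, -c-> q2, -d-> q3, -d-> q4, -d-> q5, -d-> q6
  q3 = (rec X. c.(X + 0 + d.X) + c.(a.X)\{a,b,c} + (d.(0 + X + (0 + X)) + (d.(X + X) + d.c.X))) + (rec X. c.(X + 0 + d.X) + c.(a.X)\{a,b,c} + (d.(0 + X + (0 + X)) + (d.(X + X) + d.c.X))) has moves -c-> q1, -c-> q2, -d-> q3, -d-> q4, -d-> q5
  q4 = 0 + (rec X. c.(X + 0 + d.X) + c.(a.X)\{a,b,c} + (d.(0 + X + (0 + X)) + (d.(X + X) + d.c.X))) + (0 + (rec X. c.(X + 0 + d.X) + c.(a.X)\{a,b,c} + (d.(0 + X + (0 + X)) + (d.(X + X) + d.c.X)))) has moves -c-> q1, -c-> q2, -d-> q3, -d-> q4, -d-> q5
  q5 = c.(rec X. c.(X + 0 + d.X) + c.(a.X)\{a,b,c} + (d.(0 + X + (0 + X)) + (d.(X + X) + d.c.X))) has moves -c-> q6
  q6 = rec X. c.(X + 0 + d.X) + c.(a.X)\{a,b,c} + (d.(0 + X + (0 + X)) + (d.(X + X) + d.c.X)) has moves -c-> q1, -c-> q2, -d-> q3, -d-> q4, -d-> q5
Bisimilarity quotient blocks:
  B0 = {p0, p2, p3, p4, q0, q2, q3, q4, q6}
  B1 = {p1, q1}
  B2 = {p5, q5}
p0 ∈ B0, q0 ∈ B0 → same block

YES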